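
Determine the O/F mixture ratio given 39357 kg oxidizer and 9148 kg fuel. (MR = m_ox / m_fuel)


MR = 39357 / 9148 = 4.3

4.3


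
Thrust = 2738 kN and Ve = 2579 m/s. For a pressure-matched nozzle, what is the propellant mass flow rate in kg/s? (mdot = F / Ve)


mdot = F / Ve = 2738000 / 2579 = 1061.7 kg/s

1061.7 kg/s


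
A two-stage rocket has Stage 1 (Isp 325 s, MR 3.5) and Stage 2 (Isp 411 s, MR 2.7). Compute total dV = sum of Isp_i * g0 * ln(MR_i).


dV1 = 325 * 9.81 * ln(3.5) = 3994.1 m/s
dV2 = 411 * 9.81 * ln(2.7) = 4004.7 m/s
Total dV = 3994.1 + 4004.7 = 7998.8 m/s ~ 7999 m/s

7999 m/s


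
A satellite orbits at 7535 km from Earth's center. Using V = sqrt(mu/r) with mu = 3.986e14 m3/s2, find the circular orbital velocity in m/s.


V = sqrt(3.986e14 / 7535000) = 7273 m/s

7273 m/s


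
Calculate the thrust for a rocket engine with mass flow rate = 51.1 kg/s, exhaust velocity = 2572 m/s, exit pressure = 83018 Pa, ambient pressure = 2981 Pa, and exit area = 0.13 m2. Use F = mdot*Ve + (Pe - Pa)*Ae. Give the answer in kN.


F = 51.1 * 2572 + (83018 - 2981) * 0.13 = 141834.0 N = 141.8 kN

141.8 kN


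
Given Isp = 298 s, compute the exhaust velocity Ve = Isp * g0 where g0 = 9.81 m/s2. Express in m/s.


Ve = Isp * g0 = 298 * 9.81 = 2923.4 m/s

2923.4 m/s


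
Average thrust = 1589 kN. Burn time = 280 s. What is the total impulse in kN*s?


It = 1589 * 280 = 444920 kN*s

444920 kN*s


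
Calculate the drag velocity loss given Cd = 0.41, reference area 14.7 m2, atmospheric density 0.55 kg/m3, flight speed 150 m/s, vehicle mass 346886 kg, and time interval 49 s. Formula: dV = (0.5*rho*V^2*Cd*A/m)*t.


D = 0.5 * 0.55 * 150^2 * 0.41 * 14.7 = 37292.06 N
a = 37292.06 / 346886 = 0.1075 m/s2
dV = 0.1075 * 49 = 5.3 m/s

5.3 m/s


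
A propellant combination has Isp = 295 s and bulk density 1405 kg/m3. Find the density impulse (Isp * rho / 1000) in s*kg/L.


rho*Isp = 295 * 1405 / 1000 = 414 s*kg/L

414 s*kg/L


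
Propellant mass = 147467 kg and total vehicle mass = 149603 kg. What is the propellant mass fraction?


PMF = 147467 / 149603 = 0.986

0.986


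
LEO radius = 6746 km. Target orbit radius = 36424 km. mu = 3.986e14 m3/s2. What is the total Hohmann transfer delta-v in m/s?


V1 = sqrt(mu/r1) = 7686.8 m/s
dV1 = V1*(sqrt(2*r2/(r1+r2)) - 1) = 2298.55 m/s
V2 = sqrt(mu/r2) = 3308.07 m/s
dV2 = V2*(1 - sqrt(2*r1/(r1+r2))) = 1458.71 m/s
Total dV = 3757 m/s

3757 m/s


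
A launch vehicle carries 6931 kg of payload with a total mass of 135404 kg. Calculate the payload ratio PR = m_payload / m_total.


PR = 6931 / 135404 = 0.0512

0.0512


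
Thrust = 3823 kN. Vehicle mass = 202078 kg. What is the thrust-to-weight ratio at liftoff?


TWR = 3823000 / (202078 * 9.81) = 1.93

1.93


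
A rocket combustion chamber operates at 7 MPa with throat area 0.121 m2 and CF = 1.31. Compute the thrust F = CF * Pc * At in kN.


F = 1.31 * 7e6 * 0.121 = 1.1096e+06 N = 1109.6 kN

1109.6 kN


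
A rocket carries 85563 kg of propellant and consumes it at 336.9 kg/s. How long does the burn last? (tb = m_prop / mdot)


tb = 85563 / 336.9 = 254.0 s

254.0 s


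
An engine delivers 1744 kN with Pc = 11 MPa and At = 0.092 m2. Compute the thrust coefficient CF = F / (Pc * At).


CF = 1744000 / (11e6 * 0.092) = 1.72

1.72


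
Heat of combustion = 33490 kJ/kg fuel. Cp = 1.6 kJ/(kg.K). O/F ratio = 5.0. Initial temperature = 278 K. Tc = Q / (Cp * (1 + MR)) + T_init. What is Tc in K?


Tc = 33490 / (1.6 * (1 + 5.0)) + 278 = 3767 K

3767 K


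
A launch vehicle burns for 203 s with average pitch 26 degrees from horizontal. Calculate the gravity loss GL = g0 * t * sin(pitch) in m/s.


GL = 9.81 * 203 * sin(26 deg) = 873 m/s

873 m/s


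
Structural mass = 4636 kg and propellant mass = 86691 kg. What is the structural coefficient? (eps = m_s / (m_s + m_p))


eps = 4636 / (4636 + 86691) = 0.0508

0.0508


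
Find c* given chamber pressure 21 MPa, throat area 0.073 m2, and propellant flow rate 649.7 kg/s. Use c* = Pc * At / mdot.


c* = 21e6 * 0.073 / 649.7 = 2360 m/s

2360 m/s


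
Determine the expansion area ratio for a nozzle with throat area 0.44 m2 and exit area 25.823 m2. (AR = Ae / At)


AR = 25.823 / 0.44 = 58.7

58.7


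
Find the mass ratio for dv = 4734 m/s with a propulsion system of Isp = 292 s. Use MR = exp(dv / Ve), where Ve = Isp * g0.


Ve = 292 * 9.81 = 2864.52 m/s
MR = exp(4734 / 2864.52) = 5.221

5.221


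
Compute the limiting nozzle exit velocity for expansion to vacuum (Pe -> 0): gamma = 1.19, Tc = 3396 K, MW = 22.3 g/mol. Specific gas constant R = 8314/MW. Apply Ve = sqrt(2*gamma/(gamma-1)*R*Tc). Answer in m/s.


R = 8314 / 22.3 = 372.83 J/(kg.K)
Ve = sqrt(2 * 1.19 / (1.19 - 1) * 372.83 * 3396) = 3982 m/s

3982 m/s


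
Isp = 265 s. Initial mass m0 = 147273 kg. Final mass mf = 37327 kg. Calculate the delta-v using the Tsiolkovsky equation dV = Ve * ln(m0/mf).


Ve = 265 * 9.81 = 2599.65 m/s
dV = 2599.65 * ln(147273/37327) = 3568 m/s

3568 m/s


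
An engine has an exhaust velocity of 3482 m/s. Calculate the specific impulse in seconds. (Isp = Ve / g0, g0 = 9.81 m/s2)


Isp = Ve / g0 = 3482 / 9.81 = 354.9 s

354.9 s


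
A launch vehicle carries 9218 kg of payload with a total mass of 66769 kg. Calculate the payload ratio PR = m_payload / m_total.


PR = 9218 / 66769 = 0.1381

0.1381


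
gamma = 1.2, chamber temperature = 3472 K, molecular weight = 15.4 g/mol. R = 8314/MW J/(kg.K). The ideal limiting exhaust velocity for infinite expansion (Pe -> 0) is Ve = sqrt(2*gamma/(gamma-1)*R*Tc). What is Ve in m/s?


R = 8314 / 15.4 = 539.87 J/(kg.K)
Ve = sqrt(2 * 1.2 / (1.2 - 1) * 539.87 * 3472) = 4743 m/s

4743 m/s


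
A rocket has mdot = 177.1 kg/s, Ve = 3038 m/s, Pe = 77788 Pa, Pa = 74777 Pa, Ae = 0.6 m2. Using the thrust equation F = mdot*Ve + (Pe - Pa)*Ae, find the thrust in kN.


F = 177.1 * 3038 + (77788 - 74777) * 0.6 = 539836.0 N = 539.8 kN

539.8 kN


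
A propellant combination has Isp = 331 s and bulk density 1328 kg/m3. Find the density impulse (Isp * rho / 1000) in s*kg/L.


rho*Isp = 331 * 1328 / 1000 = 440 s*kg/L

440 s*kg/L


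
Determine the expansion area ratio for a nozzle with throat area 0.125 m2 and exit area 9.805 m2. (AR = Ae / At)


AR = 9.805 / 0.125 = 78.4

78.4


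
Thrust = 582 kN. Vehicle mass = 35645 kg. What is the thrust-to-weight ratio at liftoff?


TWR = 582000 / (35645 * 9.81) = 1.66

1.66


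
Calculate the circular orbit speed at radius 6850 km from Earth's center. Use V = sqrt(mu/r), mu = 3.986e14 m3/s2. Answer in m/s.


V = sqrt(3.986e14 / 6850000) = 7628 m/s

7628 m/s


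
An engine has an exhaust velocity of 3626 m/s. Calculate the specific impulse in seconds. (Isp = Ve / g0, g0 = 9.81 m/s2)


Isp = Ve / g0 = 3626 / 9.81 = 369.6 s

369.6 s


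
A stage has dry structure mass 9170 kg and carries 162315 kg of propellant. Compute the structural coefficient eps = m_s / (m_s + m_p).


eps = 9170 / (9170 + 162315) = 0.0535

0.0535


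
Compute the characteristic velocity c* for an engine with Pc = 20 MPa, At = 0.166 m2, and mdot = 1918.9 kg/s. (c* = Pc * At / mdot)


c* = 20e6 * 0.166 / 1918.9 = 1730 m/s

1730 m/s


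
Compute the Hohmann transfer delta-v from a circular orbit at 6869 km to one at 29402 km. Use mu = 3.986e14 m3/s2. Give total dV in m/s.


V1 = sqrt(mu/r1) = 7617.67 m/s
dV1 = V1*(sqrt(2*r2/(r1+r2)) - 1) = 2081.75 m/s
V2 = sqrt(mu/r2) = 3681.97 m/s
dV2 = V2*(1 - sqrt(2*r1/(r1+r2))) = 1415.96 m/s
Total dV = 3498 m/s

3498 m/s


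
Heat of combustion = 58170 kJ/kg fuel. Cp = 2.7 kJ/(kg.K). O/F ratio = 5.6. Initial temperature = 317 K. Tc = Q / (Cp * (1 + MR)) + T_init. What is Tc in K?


Tc = 58170 / (2.7 * (1 + 5.6)) + 317 = 3581 K

3581 K


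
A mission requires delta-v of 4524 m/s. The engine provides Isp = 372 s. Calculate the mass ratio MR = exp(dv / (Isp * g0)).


Ve = 372 * 9.81 = 3649.32 m/s
MR = exp(4524 / 3649.32) = 3.455

3.455


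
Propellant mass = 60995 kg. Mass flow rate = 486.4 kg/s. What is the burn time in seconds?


tb = 60995 / 486.4 = 125.4 s

125.4 s


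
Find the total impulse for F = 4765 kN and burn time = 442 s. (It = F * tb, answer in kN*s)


It = 4765 * 442 = 2106130 kN*s

2106130 kN*s


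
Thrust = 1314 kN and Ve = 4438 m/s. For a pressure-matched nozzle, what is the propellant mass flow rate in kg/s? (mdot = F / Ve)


mdot = F / Ve = 1314000 / 4438 = 296.1 kg/s

296.1 kg/s


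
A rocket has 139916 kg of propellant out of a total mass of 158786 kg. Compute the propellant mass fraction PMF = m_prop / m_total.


PMF = 139916 / 158786 = 0.881

0.881


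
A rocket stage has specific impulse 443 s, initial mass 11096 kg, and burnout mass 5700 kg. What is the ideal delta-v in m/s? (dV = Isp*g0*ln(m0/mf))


Ve = 443 * 9.81 = 4345.83 m/s
dV = 4345.83 * ln(11096/5700) = 2895 m/s

2895 m/s


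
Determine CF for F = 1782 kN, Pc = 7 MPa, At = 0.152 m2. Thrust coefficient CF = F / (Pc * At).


CF = 1782000 / (7e6 * 0.152) = 1.67

1.67


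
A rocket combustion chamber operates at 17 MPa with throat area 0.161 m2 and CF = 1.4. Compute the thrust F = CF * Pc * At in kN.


F = 1.4 * 17e6 * 0.161 = 3.8318e+06 N = 3831.8 kN

3831.8 kN


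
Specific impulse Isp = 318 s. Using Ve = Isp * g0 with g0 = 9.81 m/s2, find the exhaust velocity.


Ve = Isp * g0 = 318 * 9.81 = 3119.6 m/s

3119.6 m/s


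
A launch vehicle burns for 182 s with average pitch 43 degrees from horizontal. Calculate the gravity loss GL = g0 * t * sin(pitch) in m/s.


GL = 9.81 * 182 * sin(43 deg) = 1218 m/s

1218 m/s


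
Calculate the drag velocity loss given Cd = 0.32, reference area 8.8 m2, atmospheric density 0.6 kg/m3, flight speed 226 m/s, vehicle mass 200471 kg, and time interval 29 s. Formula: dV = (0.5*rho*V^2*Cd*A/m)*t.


D = 0.5 * 0.6 * 226^2 * 0.32 * 8.8 = 43149.0 N
a = 43149.0 / 200471 = 0.2152 m/s2
dV = 0.2152 * 29 = 6.2 m/s

6.2 m/s


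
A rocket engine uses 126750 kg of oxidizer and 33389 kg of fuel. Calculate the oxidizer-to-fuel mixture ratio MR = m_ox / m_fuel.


MR = 126750 / 33389 = 3.8

3.8


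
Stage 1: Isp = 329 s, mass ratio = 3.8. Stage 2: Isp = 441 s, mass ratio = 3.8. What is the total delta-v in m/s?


dV1 = 329 * 9.81 * ln(3.8) = 4308.7 m/s
dV2 = 441 * 9.81 * ln(3.8) = 5775.5 m/s
Total dV = 4308.7 + 5775.5 = 10084.2 m/s ~ 10084 m/s

10084 m/s


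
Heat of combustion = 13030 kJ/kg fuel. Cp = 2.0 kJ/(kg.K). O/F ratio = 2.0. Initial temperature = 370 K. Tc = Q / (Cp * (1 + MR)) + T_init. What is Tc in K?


Tc = 13030 / (2.0 * (1 + 2.0)) + 370 = 2542 K

2542 K


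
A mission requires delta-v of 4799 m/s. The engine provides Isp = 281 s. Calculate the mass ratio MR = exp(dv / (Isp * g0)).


Ve = 281 * 9.81 = 2756.61 m/s
MR = exp(4799 / 2756.61) = 5.703

5.703


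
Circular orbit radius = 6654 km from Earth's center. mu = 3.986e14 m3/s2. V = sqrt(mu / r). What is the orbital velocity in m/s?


V = sqrt(3.986e14 / 6654000) = 7740 m/s

7740 m/s


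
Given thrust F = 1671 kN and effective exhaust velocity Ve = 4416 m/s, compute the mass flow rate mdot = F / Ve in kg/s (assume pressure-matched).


mdot = F / Ve = 1671000 / 4416 = 378.4 kg/s

378.4 kg/s


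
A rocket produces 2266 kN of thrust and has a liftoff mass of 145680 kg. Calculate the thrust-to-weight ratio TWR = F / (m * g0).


TWR = 2266000 / (145680 * 9.81) = 1.59

1.59


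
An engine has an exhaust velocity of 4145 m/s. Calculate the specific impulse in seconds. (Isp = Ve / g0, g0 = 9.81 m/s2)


Isp = Ve / g0 = 4145 / 9.81 = 422.5 s

422.5 s


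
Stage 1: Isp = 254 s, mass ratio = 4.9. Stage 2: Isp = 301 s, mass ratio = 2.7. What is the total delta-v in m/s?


dV1 = 254 * 9.81 * ln(4.9) = 3960.0 m/s
dV2 = 301 * 9.81 * ln(2.7) = 2932.9 m/s
Total dV = 3960.0 + 2932.9 = 6892.9 m/s ~ 6893 m/s

6893 m/s


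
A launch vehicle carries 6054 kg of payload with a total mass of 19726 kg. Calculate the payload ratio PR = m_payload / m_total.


PR = 6054 / 19726 = 0.3069

0.3069


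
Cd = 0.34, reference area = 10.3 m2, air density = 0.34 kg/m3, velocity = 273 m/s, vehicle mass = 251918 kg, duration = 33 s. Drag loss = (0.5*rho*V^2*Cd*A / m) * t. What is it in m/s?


D = 0.5 * 0.34 * 273^2 * 0.34 * 10.3 = 44370.09 N
a = 44370.09 / 251918 = 0.1761 m/s2
dV = 0.1761 * 33 = 5.8 m/s

5.8 m/s


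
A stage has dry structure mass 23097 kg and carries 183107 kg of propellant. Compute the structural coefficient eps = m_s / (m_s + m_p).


eps = 23097 / (23097 + 183107) = 0.112

0.112


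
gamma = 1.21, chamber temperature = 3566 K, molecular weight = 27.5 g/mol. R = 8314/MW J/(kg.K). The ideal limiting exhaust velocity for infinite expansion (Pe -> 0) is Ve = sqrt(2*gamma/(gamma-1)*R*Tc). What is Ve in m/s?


R = 8314 / 27.5 = 302.33 J/(kg.K)
Ve = sqrt(2 * 1.21 / (1.21 - 1) * 302.33 * 3566) = 3525 m/s

3525 m/s


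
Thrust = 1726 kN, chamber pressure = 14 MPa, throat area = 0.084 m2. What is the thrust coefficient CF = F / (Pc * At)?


CF = 1726000 / (14e6 * 0.084) = 1.47

1.47


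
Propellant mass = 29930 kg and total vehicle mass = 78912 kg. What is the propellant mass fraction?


PMF = 29930 / 78912 = 0.379

0.379


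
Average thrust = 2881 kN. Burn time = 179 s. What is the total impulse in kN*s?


It = 2881 * 179 = 515699 kN*s

515699 kN*s


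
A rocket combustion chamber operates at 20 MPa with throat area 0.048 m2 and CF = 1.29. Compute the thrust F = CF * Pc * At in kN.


F = 1.29 * 20e6 * 0.048 = 1.2384e+06 N = 1238.4 kN

1238.4 kN


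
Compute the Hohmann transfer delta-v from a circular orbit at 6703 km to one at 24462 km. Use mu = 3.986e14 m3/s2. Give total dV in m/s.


V1 = sqrt(mu/r1) = 7711.41 m/s
dV1 = V1*(sqrt(2*r2/(r1+r2)) - 1) = 1950.46 m/s
V2 = sqrt(mu/r2) = 4036.66 m/s
dV2 = V2*(1 - sqrt(2*r1/(r1+r2))) = 1389.15 m/s
Total dV = 3340 m/s

3340 m/s


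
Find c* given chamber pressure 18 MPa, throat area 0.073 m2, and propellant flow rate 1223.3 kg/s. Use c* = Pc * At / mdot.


c* = 18e6 * 0.073 / 1223.3 = 1074 m/s

1074 m/s


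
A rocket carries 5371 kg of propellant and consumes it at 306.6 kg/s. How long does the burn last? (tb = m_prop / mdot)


tb = 5371 / 306.6 = 17.5 s

17.5 s


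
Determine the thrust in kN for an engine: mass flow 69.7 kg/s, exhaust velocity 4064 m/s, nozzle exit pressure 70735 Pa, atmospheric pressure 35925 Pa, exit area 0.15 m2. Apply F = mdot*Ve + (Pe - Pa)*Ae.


F = 69.7 * 4064 + (70735 - 35925) * 0.15 = 288482.0 N = 288.5 kN

288.5 kN


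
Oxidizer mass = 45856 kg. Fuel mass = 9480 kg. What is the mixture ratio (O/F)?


MR = 45856 / 9480 = 4.84

4.84


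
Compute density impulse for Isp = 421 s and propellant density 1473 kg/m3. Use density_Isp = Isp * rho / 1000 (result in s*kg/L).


rho*Isp = 421 * 1473 / 1000 = 620 s*kg/L

620 s*kg/L


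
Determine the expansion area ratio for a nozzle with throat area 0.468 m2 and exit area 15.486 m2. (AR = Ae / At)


AR = 15.486 / 0.468 = 33.1

33.1


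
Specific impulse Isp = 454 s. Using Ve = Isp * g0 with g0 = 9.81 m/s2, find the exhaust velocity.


Ve = Isp * g0 = 454 * 9.81 = 4453.7 m/s

4453.7 m/s


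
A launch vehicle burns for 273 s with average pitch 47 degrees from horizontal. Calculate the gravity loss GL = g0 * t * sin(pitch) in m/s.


GL = 9.81 * 273 * sin(47 deg) = 1959 m/s

1959 m/s


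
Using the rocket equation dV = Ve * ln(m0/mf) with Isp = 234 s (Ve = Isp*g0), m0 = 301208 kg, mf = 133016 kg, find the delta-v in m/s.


Ve = 234 * 9.81 = 2295.54 m/s
dV = 2295.54 * ln(301208/133016) = 1876 m/s

1876 m/s


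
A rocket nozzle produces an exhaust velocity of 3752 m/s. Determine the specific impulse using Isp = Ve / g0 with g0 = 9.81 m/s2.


Isp = Ve / g0 = 3752 / 9.81 = 382.5 s

382.5 s


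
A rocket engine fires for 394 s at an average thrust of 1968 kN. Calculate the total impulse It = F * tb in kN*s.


It = 1968 * 394 = 775392 kN*s

775392 kN*s


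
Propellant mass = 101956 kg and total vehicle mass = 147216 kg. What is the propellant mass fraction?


PMF = 101956 / 147216 = 0.693

0.693


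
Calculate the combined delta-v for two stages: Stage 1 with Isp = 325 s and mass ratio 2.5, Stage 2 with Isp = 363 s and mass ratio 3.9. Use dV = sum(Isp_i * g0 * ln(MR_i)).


dV1 = 325 * 9.81 * ln(2.5) = 2921.4 m/s
dV2 = 363 * 9.81 * ln(3.9) = 4846.5 m/s
Total dV = 2921.4 + 4846.5 = 7767.9 m/s ~ 7768 m/s

7768 m/s


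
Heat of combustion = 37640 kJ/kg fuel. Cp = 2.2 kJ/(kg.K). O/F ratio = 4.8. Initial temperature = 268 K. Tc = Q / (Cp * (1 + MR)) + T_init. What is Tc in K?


Tc = 37640 / (2.2 * (1 + 4.8)) + 268 = 3218 K

3218 K


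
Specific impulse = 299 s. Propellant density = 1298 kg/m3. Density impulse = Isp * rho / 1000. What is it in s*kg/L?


rho*Isp = 299 * 1298 / 1000 = 388 s*kg/L

388 s*kg/L


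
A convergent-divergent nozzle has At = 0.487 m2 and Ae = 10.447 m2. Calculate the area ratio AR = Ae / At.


AR = 10.447 / 0.487 = 21.5

21.5


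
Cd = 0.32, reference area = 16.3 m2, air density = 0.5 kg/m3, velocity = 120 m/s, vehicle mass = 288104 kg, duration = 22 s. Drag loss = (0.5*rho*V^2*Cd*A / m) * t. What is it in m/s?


D = 0.5 * 0.5 * 120^2 * 0.32 * 16.3 = 18777.6 N
a = 18777.6 / 288104 = 0.0652 m/s2
dV = 0.0652 * 22 = 1.4 m/s

1.4 m/s


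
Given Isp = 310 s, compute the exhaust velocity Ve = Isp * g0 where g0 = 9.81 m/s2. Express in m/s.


Ve = Isp * g0 = 310 * 9.81 = 3041.1 m/s

3041.1 m/s


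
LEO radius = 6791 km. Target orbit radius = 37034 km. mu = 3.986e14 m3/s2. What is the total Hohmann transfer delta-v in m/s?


V1 = sqrt(mu/r1) = 7661.29 m/s
dV1 = V1*(sqrt(2*r2/(r1+r2)) - 1) = 2298.64 m/s
V2 = sqrt(mu/r2) = 3280.71 m/s
dV2 = V2*(1 - sqrt(2*r1/(r1+r2))) = 1454.34 m/s
Total dV = 3753 m/s

3753 m/s


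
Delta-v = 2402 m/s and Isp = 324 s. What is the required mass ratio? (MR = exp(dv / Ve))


Ve = 324 * 9.81 = 3178.44 m/s
MR = exp(2402 / 3178.44) = 2.129

2.129


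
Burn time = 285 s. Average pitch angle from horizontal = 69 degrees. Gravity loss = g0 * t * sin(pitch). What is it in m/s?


GL = 9.81 * 285 * sin(69 deg) = 2610 m/s

2610 m/s


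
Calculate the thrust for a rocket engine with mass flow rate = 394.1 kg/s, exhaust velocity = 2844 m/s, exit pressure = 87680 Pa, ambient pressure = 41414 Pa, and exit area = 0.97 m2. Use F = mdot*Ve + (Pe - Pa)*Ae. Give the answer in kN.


F = 394.1 * 2844 + (87680 - 41414) * 0.97 = 1.1657e+06 N = 1165.7 kN

1165.7 kN


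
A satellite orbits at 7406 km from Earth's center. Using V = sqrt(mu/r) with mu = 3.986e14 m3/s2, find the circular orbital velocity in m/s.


V = sqrt(3.986e14 / 7406000) = 7336 m/s

7336 m/s


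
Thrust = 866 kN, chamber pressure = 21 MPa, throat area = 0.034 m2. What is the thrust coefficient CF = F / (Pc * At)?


CF = 866000 / (21e6 * 0.034) = 1.21

1.21


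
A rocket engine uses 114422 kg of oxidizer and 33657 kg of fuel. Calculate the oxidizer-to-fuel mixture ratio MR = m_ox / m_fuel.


MR = 114422 / 33657 = 3.4

3.4


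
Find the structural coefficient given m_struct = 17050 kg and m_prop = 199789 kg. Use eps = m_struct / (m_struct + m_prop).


eps = 17050 / (17050 + 199789) = 0.0786

0.0786


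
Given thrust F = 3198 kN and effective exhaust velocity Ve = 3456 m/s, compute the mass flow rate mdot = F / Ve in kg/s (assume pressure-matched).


mdot = F / Ve = 3198000 / 3456 = 925.3 kg/s

925.3 kg/s


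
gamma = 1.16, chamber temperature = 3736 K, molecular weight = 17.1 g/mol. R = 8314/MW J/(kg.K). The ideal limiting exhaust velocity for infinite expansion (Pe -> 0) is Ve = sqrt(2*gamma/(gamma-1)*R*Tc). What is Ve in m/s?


R = 8314 / 17.1 = 486.2 J/(kg.K)
Ve = sqrt(2 * 1.16 / (1.16 - 1) * 486.2 * 3736) = 5132 m/s

5132 m/s


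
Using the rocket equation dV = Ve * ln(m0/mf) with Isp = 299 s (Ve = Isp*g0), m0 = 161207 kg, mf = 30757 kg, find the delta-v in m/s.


Ve = 299 * 9.81 = 2933.19 m/s
dV = 2933.19 * ln(161207/30757) = 4859 m/s

4859 m/s


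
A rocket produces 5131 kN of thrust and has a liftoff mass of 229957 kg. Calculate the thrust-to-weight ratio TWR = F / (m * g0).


TWR = 5131000 / (229957 * 9.81) = 2.27

2.27


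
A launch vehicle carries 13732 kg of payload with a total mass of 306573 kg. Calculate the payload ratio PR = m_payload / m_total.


PR = 13732 / 306573 = 0.0448

0.0448


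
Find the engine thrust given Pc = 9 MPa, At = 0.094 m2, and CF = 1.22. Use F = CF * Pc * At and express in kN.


F = 1.22 * 9e6 * 0.094 = 1.0321e+06 N = 1032.1 kN

1032.1 kN


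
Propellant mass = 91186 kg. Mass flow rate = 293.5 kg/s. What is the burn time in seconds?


tb = 91186 / 293.5 = 310.7 s

310.7 s


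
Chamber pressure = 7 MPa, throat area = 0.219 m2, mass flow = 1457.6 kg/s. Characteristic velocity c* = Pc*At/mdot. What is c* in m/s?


c* = 7e6 * 0.219 / 1457.6 = 1052 m/s

1052 m/s


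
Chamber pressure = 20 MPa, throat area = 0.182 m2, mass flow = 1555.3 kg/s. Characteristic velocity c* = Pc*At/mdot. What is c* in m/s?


c* = 20e6 * 0.182 / 1555.3 = 2340 m/s

2340 m/s


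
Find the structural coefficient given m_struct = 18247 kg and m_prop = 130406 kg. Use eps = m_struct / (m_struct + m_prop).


eps = 18247 / (18247 + 130406) = 0.1227

0.1227


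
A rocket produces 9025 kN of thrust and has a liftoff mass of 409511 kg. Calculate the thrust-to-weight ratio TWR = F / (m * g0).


TWR = 9025000 / (409511 * 9.81) = 2.25

2.25


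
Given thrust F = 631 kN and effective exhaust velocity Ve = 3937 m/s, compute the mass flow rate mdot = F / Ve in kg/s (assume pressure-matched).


mdot = F / Ve = 631000 / 3937 = 160.3 kg/s

160.3 kg/s


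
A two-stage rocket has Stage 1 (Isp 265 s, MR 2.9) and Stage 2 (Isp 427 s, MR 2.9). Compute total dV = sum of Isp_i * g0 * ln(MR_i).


dV1 = 265 * 9.81 * ln(2.9) = 2767.9 m/s
dV2 = 427 * 9.81 * ln(2.9) = 4459.9 m/s
Total dV = 2767.9 + 4459.9 = 7227.8 m/s ~ 7228 m/s

7228 m/s


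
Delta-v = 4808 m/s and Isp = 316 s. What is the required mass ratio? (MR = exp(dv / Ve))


Ve = 316 * 9.81 = 3099.96 m/s
MR = exp(4808 / 3099.96) = 4.716

4.716


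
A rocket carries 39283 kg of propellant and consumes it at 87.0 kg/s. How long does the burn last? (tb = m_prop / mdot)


tb = 39283 / 87.0 = 451.5 s

451.5 s


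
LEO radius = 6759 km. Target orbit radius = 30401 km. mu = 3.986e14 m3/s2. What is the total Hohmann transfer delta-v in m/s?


V1 = sqrt(mu/r1) = 7679.4 m/s
dV1 = V1*(sqrt(2*r2/(r1+r2)) - 1) = 2143.7 m/s
V2 = sqrt(mu/r2) = 3620.97 m/s
dV2 = V2*(1 - sqrt(2*r1/(r1+r2))) = 1437.02 m/s
Total dV = 3581 m/s

3581 m/s


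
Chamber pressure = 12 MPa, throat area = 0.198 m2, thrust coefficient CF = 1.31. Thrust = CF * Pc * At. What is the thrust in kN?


F = 1.31 * 12e6 * 0.198 = 3.1126e+06 N = 3112.6 kN

3112.6 kN


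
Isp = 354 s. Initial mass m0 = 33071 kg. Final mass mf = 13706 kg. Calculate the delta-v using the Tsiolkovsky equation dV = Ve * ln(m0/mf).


Ve = 354 * 9.81 = 3472.74 m/s
dV = 3472.74 * ln(33071/13706) = 3059 m/s

3059 m/s


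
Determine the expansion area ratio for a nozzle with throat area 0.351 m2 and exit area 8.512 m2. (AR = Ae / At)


AR = 8.512 / 0.351 = 24.3

24.3


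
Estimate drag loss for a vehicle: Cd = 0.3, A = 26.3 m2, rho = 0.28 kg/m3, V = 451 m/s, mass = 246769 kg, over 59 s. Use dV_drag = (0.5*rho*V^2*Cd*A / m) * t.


D = 0.5 * 0.28 * 451^2 * 0.3 * 26.3 = 224676.74 N
a = 224676.74 / 246769 = 0.9105 m/s2
dV = 0.9105 * 59 = 53.7 m/s

53.7 m/s


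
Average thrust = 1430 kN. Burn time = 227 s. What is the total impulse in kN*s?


It = 1430 * 227 = 324610 kN*s

324610 kN*s


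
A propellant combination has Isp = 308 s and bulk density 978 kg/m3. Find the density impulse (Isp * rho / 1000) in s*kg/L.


rho*Isp = 308 * 978 / 1000 = 301 s*kg/L

301 s*kg/L


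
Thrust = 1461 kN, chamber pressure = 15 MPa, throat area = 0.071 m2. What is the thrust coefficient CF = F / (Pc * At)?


CF = 1461000 / (15e6 * 0.071) = 1.37

1.37


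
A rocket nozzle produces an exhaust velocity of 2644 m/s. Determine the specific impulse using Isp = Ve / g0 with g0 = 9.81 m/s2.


Isp = Ve / g0 = 2644 / 9.81 = 269.5 s

269.5 s


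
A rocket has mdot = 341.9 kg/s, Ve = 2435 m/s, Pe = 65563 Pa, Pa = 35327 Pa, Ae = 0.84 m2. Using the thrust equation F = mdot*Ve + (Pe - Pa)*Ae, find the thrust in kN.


F = 341.9 * 2435 + (65563 - 35327) * 0.84 = 857925.0 N = 857.9 kN

857.9 kN


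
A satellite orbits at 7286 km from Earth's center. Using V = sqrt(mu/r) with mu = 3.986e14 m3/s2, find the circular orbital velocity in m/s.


V = sqrt(3.986e14 / 7286000) = 7396 m/s

7396 m/s


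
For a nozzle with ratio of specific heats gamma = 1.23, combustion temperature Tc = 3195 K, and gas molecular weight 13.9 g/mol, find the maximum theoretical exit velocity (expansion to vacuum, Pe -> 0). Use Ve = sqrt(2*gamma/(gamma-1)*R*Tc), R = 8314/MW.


R = 8314 / 13.9 = 598.13 J/(kg.K)
Ve = sqrt(2 * 1.23 / (1.23 - 1) * 598.13 * 3195) = 4521 m/s

4521 m/s


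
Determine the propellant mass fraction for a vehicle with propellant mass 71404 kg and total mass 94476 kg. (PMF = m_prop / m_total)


PMF = 71404 / 94476 = 0.756

0.756


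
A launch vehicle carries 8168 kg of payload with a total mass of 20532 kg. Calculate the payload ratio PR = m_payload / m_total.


PR = 8168 / 20532 = 0.3978

0.3978


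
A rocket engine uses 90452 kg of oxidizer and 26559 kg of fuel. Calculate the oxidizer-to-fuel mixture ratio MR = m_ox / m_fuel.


MR = 90452 / 26559 = 3.41

3.41


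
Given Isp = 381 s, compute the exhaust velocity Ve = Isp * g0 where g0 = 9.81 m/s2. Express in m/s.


Ve = Isp * g0 = 381 * 9.81 = 3737.6 m/s

3737.6 m/s


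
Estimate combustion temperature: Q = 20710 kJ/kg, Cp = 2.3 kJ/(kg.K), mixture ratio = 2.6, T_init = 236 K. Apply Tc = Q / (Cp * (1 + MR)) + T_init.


Tc = 20710 / (2.3 * (1 + 2.6)) + 236 = 2737 K

2737 K


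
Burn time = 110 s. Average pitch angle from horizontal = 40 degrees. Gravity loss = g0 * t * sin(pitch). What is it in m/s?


GL = 9.81 * 110 * sin(40 deg) = 694 m/s

694 m/s


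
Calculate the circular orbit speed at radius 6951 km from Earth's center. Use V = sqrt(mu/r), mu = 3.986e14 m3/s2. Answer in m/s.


V = sqrt(3.986e14 / 6951000) = 7573 m/s

7573 m/s


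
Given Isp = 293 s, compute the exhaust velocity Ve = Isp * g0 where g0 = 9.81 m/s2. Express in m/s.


Ve = Isp * g0 = 293 * 9.81 = 2874.3 m/s

2874.3 m/s


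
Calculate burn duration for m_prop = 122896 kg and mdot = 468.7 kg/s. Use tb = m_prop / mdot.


tb = 122896 / 468.7 = 262.2 s

262.2 s


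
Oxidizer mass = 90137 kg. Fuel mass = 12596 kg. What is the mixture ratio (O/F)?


MR = 90137 / 12596 = 7.16

7.16


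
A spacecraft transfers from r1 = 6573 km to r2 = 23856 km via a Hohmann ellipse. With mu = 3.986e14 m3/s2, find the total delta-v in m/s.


V1 = sqrt(mu/r1) = 7787.3 m/s
dV1 = V1*(sqrt(2*r2/(r1+r2)) - 1) = 1963.87 m/s
V2 = sqrt(mu/r2) = 4087.61 m/s
dV2 = V2*(1 - sqrt(2*r1/(r1+r2))) = 1400.89 m/s
Total dV = 3365 m/s

3365 m/s


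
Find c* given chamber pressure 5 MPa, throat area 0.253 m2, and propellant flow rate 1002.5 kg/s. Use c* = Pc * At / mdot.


c* = 5e6 * 0.253 / 1002.5 = 1262 m/s

1262 m/s


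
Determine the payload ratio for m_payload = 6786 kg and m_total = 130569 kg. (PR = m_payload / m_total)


PR = 6786 / 130569 = 0.052

0.052


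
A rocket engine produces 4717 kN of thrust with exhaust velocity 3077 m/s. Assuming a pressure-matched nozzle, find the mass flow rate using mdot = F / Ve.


mdot = F / Ve = 4717000 / 3077 = 1533.0 kg/s

1533.0 kg/s


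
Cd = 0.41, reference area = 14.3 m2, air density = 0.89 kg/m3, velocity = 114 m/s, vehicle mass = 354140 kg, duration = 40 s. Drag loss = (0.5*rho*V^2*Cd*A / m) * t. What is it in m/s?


D = 0.5 * 0.89 * 114^2 * 0.41 * 14.3 = 33907.02 N
a = 33907.02 / 354140 = 0.0957 m/s2
dV = 0.0957 * 40 = 3.8 m/s

3.8 m/s


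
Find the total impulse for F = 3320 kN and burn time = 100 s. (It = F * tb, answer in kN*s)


It = 3320 * 100 = 332000 kN*s

332000 kN*s


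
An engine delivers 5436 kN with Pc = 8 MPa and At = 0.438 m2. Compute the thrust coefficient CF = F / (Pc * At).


CF = 5436000 / (8e6 * 0.438) = 1.55

1.55


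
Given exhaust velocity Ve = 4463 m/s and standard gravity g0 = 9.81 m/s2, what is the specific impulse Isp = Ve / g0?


Isp = Ve / g0 = 4463 / 9.81 = 454.9 s

454.9 s


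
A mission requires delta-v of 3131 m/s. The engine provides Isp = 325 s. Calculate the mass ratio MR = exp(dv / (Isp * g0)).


Ve = 325 * 9.81 = 3188.25 m/s
MR = exp(3131 / 3188.25) = 2.67

2.67


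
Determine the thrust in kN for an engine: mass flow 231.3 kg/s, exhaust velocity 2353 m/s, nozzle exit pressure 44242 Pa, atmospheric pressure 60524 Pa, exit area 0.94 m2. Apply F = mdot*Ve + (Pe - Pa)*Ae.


F = 231.3 * 2353 + (44242 - 60524) * 0.94 = 528944.0 N = 528.9 kN

528.9 kN


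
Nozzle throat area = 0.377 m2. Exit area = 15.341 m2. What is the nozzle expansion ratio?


AR = 15.341 / 0.377 = 40.7

40.7


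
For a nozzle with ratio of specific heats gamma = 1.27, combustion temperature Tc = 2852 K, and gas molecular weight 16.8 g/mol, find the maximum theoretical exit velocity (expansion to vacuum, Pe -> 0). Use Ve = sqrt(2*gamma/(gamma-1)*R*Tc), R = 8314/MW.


R = 8314 / 16.8 = 494.88 J/(kg.K)
Ve = sqrt(2 * 1.27 / (1.27 - 1) * 494.88 * 2852) = 3644 m/s

3644 m/s


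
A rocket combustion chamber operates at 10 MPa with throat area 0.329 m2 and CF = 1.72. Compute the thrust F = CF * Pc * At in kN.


F = 1.72 * 10e6 * 0.329 = 5.6588e+06 N = 5658.8 kN

5658.8 kN


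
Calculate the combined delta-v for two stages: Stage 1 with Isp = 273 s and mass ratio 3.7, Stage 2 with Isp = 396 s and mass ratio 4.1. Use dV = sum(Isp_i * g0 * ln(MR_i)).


dV1 = 273 * 9.81 * ln(3.7) = 3503.9 m/s
dV2 = 396 * 9.81 * ln(4.1) = 5481.3 m/s
Total dV = 3503.9 + 5481.3 = 8985.2 m/s ~ 8985 m/s

8985 m/s


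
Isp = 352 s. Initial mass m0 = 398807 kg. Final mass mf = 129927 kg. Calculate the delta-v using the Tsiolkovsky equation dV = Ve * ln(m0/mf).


Ve = 352 * 9.81 = 3453.12 m/s
dV = 3453.12 * ln(398807/129927) = 3873 m/s

3873 m/s


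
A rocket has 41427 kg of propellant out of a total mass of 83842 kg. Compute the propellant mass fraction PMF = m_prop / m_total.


PMF = 41427 / 83842 = 0.494

0.494


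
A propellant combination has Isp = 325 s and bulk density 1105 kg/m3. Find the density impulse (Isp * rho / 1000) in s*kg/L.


rho*Isp = 325 * 1105 / 1000 = 359 s*kg/L

359 s*kg/L


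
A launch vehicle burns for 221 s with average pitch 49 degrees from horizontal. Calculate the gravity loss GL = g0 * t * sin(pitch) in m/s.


GL = 9.81 * 221 * sin(49 deg) = 1636 m/s

1636 m/s


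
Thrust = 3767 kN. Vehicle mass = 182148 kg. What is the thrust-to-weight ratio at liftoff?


TWR = 3767000 / (182148 * 9.81) = 2.11

2.11


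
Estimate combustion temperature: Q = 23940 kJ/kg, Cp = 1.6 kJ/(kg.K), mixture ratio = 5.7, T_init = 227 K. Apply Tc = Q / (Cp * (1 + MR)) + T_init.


Tc = 23940 / (1.6 * (1 + 5.7)) + 227 = 2460 K

2460 K


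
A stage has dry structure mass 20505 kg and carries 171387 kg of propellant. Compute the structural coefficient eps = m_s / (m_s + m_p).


eps = 20505 / (20505 + 171387) = 0.1069

0.1069


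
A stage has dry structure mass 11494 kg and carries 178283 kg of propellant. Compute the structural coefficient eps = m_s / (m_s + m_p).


eps = 11494 / (11494 + 178283) = 0.0606

0.0606


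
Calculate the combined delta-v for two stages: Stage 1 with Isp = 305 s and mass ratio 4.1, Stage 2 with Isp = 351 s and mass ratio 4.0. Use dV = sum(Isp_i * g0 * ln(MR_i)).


dV1 = 305 * 9.81 * ln(4.1) = 4221.7 m/s
dV2 = 351 * 9.81 * ln(4.0) = 4773.4 m/s
Total dV = 4221.7 + 4773.4 = 8995.1 m/s ~ 8995 m/s

8995 m/s


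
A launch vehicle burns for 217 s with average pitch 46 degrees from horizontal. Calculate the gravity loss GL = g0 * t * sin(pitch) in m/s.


GL = 9.81 * 217 * sin(46 deg) = 1531 m/s

1531 m/s


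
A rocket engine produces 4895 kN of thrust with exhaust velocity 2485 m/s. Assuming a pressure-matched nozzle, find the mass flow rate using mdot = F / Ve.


mdot = F / Ve = 4895000 / 2485 = 1969.8 kg/s

1969.8 kg/s


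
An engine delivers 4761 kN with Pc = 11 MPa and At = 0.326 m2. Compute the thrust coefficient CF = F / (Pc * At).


CF = 4761000 / (11e6 * 0.326) = 1.33

1.33


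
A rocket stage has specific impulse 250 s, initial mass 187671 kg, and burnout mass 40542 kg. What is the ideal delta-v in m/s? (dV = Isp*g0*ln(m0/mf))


Ve = 250 * 9.81 = 2452.5 m/s
dV = 2452.5 * ln(187671/40542) = 3758 m/s

3758 m/s


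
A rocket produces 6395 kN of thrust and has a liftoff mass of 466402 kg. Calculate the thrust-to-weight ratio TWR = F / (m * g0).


TWR = 6395000 / (466402 * 9.81) = 1.4

1.4


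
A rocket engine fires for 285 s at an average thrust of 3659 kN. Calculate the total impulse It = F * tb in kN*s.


It = 3659 * 285 = 1042815 kN*s

1042815 kN*s


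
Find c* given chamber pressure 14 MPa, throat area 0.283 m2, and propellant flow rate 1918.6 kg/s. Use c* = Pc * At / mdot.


c* = 14e6 * 0.283 / 1918.6 = 2065 m/s

2065 m/s


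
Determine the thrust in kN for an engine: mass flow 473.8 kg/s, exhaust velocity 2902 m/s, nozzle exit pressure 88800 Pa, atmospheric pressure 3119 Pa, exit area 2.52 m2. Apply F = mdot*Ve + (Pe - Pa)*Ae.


F = 473.8 * 2902 + (88800 - 3119) * 2.52 = 1.5909e+06 N = 1590.9 kN

1590.9 kN


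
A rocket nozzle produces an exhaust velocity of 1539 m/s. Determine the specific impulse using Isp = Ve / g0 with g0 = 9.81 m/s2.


Isp = Ve / g0 = 1539 / 9.81 = 156.9 s

156.9 s


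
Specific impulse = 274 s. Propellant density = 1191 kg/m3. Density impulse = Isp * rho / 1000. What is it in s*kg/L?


rho*Isp = 274 * 1191 / 1000 = 326 s*kg/L

326 s*kg/L


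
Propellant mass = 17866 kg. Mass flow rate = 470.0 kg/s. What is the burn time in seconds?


tb = 17866 / 470.0 = 38.0 s

38.0 s


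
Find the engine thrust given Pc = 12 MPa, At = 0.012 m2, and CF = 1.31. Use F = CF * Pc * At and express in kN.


F = 1.31 * 12e6 * 0.012 = 188640.0 N = 188.6 kN

188.6 kN


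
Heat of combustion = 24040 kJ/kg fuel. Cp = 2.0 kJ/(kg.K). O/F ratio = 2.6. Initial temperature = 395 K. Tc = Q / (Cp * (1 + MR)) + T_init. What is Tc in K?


Tc = 24040 / (2.0 * (1 + 2.6)) + 395 = 3734 K

3734 K


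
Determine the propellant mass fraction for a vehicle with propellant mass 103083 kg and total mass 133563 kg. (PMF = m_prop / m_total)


PMF = 103083 / 133563 = 0.772

0.772


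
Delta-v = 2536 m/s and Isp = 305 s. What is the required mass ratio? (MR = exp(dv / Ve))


Ve = 305 * 9.81 = 2992.05 m/s
MR = exp(2536 / 2992.05) = 2.334

2.334


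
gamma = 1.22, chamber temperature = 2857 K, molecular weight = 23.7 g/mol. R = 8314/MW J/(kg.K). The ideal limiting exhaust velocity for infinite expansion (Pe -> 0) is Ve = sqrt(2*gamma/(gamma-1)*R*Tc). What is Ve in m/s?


R = 8314 / 23.7 = 350.8 J/(kg.K)
Ve = sqrt(2 * 1.22 / (1.22 - 1) * 350.8 * 2857) = 3334 m/s

3334 m/s


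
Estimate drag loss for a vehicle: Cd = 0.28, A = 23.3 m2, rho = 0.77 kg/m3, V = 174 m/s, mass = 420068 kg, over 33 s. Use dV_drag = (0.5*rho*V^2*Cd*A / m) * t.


D = 0.5 * 0.77 * 174^2 * 0.28 * 23.3 = 76045.44 N
a = 76045.44 / 420068 = 0.181 m/s2
dV = 0.181 * 33 = 6.0 m/s

6.0 m/s


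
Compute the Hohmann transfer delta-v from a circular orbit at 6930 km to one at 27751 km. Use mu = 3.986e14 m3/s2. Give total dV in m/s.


V1 = sqrt(mu/r1) = 7584.06 m/s
dV1 = V1*(sqrt(2*r2/(r1+r2)) - 1) = 2010.17 m/s
V2 = sqrt(mu/r2) = 3789.91 m/s
dV2 = V2*(1 - sqrt(2*r1/(r1+r2))) = 1394.03 m/s
Total dV = 3404 m/s

3404 m/s


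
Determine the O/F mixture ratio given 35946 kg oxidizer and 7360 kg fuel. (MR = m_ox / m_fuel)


MR = 35946 / 7360 = 4.88

4.88


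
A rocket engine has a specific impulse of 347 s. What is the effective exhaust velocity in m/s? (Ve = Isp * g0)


Ve = Isp * g0 = 347 * 9.81 = 3404.1 m/s

3404.1 m/s


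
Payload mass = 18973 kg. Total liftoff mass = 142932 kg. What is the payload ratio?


PR = 18973 / 142932 = 0.1327

0.1327


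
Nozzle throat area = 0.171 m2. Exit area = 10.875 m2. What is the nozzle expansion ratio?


AR = 10.875 / 0.171 = 63.6

63.6


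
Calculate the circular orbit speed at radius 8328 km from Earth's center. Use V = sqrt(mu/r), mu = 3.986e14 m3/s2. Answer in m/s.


V = sqrt(3.986e14 / 8328000) = 6918 m/s

6918 m/s


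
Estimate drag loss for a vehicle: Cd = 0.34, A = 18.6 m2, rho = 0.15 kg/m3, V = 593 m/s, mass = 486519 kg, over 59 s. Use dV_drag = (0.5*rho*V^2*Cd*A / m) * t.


D = 0.5 * 0.15 * 593^2 * 0.34 * 18.6 = 166787.12 N
a = 166787.12 / 486519 = 0.3428 m/s2
dV = 0.3428 * 59 = 20.2 m/s

20.2 m/s


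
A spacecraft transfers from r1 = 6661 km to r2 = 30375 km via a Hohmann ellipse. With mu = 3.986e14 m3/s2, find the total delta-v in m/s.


V1 = sqrt(mu/r1) = 7735.69 m/s
dV1 = V1*(sqrt(2*r2/(r1+r2)) - 1) = 2171.72 m/s
V2 = sqrt(mu/r2) = 3622.52 m/s
dV2 = V2*(1 - sqrt(2*r1/(r1+r2))) = 1449.9 m/s
Total dV = 3622 m/s

3622 m/s


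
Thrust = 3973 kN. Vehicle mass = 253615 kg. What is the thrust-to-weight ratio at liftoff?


TWR = 3973000 / (253615 * 9.81) = 1.6

1.6


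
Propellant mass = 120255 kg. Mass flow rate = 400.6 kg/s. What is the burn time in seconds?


tb = 120255 / 400.6 = 300.2 s

300.2 s


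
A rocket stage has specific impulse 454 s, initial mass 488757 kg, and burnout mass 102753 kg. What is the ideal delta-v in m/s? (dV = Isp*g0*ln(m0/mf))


Ve = 454 * 9.81 = 4453.74 m/s
dV = 4453.74 * ln(488757/102753) = 6946 m/s

6946 m/s


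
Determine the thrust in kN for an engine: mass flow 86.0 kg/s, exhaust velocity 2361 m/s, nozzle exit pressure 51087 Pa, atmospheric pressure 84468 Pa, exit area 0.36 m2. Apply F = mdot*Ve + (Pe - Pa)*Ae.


F = 86.0 * 2361 + (51087 - 84468) * 0.36 = 191029.0 N = 191.0 kN

191.0 kN


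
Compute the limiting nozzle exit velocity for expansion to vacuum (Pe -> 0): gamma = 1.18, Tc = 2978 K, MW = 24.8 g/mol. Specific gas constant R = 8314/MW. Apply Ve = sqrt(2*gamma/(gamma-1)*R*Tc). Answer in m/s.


R = 8314 / 24.8 = 335.24 J/(kg.K)
Ve = sqrt(2 * 1.18 / (1.18 - 1) * 335.24 * 2978) = 3618 m/s

3618 m/s


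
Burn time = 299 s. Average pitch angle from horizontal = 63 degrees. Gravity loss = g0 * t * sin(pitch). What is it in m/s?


GL = 9.81 * 299 * sin(63 deg) = 2613 m/s

2613 m/s


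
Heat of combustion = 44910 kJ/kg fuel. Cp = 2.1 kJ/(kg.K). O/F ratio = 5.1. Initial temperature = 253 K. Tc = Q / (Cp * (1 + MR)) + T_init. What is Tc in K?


Tc = 44910 / (2.1 * (1 + 5.1)) + 253 = 3759 K

3759 K


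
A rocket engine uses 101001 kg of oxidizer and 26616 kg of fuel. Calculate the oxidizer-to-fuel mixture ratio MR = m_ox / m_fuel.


MR = 101001 / 26616 = 3.79

3.79


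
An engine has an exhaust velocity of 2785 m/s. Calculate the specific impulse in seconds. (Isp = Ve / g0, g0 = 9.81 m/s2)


Isp = Ve / g0 = 2785 / 9.81 = 283.9 s

283.9 s


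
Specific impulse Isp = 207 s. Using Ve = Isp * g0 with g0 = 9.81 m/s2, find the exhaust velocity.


Ve = Isp * g0 = 207 * 9.81 = 2030.7 m/s

2030.7 m/s


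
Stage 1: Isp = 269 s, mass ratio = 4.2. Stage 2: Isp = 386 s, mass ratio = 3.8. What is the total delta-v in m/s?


dV1 = 269 * 9.81 * ln(4.2) = 3787.0 m/s
dV2 = 386 * 9.81 * ln(3.8) = 5055.2 m/s
Total dV = 3787.0 + 5055.2 = 8842.2 m/s ~ 8842 m/s

8842 m/s
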